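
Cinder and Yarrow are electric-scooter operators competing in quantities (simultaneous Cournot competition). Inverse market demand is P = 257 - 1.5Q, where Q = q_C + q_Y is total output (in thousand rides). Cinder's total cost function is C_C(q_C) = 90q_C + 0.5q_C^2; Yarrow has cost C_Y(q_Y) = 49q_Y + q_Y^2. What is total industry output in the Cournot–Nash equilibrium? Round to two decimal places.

62.23

Cinder's profit: π_C = (257 - 1.5Q)q_C - (90q_C + (1/2)q_C²). Setting ∂π_C/∂q_C = 0: 167 - 4q_C - (3/2)(q_Y) = 0.
Yarrow's first-order condition: 208 - 5q_Y - (3/2)(q_C) = 0.
Best responses: q_C = (167 - (3/2)q_Y)/4, q_Y = (208 - (3/2)q_C)/5.
Substituting one into the other gives q_C = 29.4648 and q_Y = 32.7606.
Total output Q = 29.4648 + 32.7606 = 62.2254.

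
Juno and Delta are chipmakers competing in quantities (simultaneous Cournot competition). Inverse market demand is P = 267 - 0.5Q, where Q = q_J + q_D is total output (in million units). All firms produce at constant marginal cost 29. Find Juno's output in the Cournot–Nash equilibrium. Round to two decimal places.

Each firm earns π_i = (267 - 0.5Q)q_i - 29q_i.
First-order condition (treating rivals' output as given): 238 - q_i - (1/2)q_j = 0.
By symmetry each firm produces the same amount; substituting q_j = q_i yields q_i = 238/(3/2) = 476/3.

158.67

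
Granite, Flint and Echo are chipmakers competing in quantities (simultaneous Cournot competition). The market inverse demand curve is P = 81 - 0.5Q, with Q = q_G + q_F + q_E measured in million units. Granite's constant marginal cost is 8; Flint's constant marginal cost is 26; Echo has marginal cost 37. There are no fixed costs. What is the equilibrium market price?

Granite's profit: π_G = (81 - 0.5Q)q_G - (8q_G). Setting ∂π_G/∂q_G = 0: 73 - q_G - (1/2)(q_F + q_E) = 0.
Flint's profit: π_F = (81 - 0.5Q)q_F - (26q_F). Setting ∂π_F/∂q_F = 0: 55 - q_F - (1/2)(q_G + q_E) = 0.
Echo's profit: π_E = (81 - 0.5Q)q_E - (37q_E). Setting ∂π_E/∂q_E = 0: 44 - q_E - (1/2)(q_G + q_F) = 0.
Adding the 3 conditions: 172 − Q − Q = 0, i.e. Q = 86.
Back-substituting: q_G = (73 − 43)/(1/2) = 60, q_F = (55 − 43)/(1/2) = 24, q_E = (44 − 43)/(1/2) = 2.
Total output Q = 86, so price P = 81 - (1/2)·86 = 38.

38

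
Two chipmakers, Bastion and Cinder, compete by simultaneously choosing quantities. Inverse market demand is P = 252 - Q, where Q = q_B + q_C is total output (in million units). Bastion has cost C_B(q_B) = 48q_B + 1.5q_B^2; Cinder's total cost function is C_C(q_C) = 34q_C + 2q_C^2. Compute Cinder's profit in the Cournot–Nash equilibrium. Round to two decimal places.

Bastion's profit: π_B = (252 - Q)q_B - (48q_B + (3/2)q_B²). Setting ∂π_B/∂q_B = 0: 204 - 5q_B - (q_C) = 0.
Cinder's first-order condition: 218 - 6q_C - (q_B) = 0.
Rearranging gives the reaction functions q_B = (204 - q_C)/5 and q_C = (218 - q_B)/6.
Solving the pair: q_B = 1006/29, q_C = 886/29.
Price P = 252 - 1892/29 = 186.7586.
Cinder's profit: 186.7586·(886/29) - 34·(886/29) - 2(886/29)² = 2800.2235.

2800.22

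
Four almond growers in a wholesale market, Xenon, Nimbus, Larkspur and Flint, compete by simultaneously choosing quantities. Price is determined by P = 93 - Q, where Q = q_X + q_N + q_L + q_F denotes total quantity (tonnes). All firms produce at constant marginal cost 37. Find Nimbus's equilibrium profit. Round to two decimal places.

125.44

A representative firm's profit is π_i = q_i(93 - Q) - 37q_i.
First-order condition (treating rivals' output as given): 56 - 2q_i - Σ_{j≠i} q_j = 0.
With identical firms every q_j equals q_i, so Σ_{j≠i} q_j = 3q_i and 56 = 5q_i, giving q_i = 56/5.
Price P = 93 - 224/5 = 241/5.
Nimbus's profit: (241/5 - 37)·(56/5) = 125.4400.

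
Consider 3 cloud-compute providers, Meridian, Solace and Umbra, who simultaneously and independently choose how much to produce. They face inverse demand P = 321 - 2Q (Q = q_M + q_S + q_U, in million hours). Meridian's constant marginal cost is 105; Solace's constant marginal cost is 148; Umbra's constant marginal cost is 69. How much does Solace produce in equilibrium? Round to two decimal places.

6.38

Meridian's profit: π_M = (321 - 2Q)q_M - (105q_M). Setting ∂π_M/∂q_M = 0: 216 - 4q_M - 2(q_S + q_U) = 0.
Solace's profit: π_S = (321 - 2Q)q_S - (148q_S). Setting ∂π_S/∂q_S = 0: 173 - 4q_S - 2(q_M + q_U) = 0.
Umbra's first-order condition: 252 - 4q_U - 2(q_M + q_S) = 0.
Summing all 3 equations gives 641 − 8Q = 0, hence Q = 641/8.
Back-substituting: q_M = (216 − 641/4)/2 = 223/8, q_S = (173 − 641/4)/2 = 51/8, q_U = (252 − 641/4)/2 = 367/8.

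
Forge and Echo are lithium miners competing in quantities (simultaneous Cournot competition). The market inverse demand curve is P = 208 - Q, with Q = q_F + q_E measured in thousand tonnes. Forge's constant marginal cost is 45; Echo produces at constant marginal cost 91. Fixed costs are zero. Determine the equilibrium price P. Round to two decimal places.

Forge's profit: π_F = (208 - Q)q_F - (45q_F). Setting ∂π_F/∂q_F = 0: 163 - 2q_F - (q_E) = 0.
Echo's profit: π_E = (208 - Q)q_E - (91q_E). Setting ∂π_E/∂q_E = 0: 117 - 2q_E - (q_F) = 0.
Rearranging gives the reaction functions q_F = (163 - q_E)/2 and q_E = (117 - q_F)/2.
Solving the pair: q_F = 209/3, q_E = 71/3.
Total output Q = 280/3, so price P = 208 - 280/3 = 344/3.

114.67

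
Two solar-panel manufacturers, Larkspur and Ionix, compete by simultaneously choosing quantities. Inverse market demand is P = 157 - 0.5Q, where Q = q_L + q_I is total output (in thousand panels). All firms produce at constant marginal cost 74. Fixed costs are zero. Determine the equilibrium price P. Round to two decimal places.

101.67

Each firm earns π_i = (157 - 0.5Q)q_i - 74q_i.
First-order condition (treating rivals' output as given): 83 - q_i - (1/2)q_j = 0.
By symmetry each firm produces the same amount; substituting q_j = q_i yields q_i = 83/(3/2) = 166/3.
Total output Q = 332/3, so price P = 157 - (1/2)·(332/3) = 305/3.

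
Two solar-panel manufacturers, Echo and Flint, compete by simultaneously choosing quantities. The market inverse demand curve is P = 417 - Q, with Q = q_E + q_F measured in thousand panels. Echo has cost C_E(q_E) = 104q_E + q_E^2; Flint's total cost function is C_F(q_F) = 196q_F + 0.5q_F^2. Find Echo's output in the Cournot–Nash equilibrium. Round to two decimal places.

65.27

Echo's profit: π_E = (417 - Q)q_E - (104q_E + q_E²). Setting ∂π_E/∂q_E = 0: 313 - 4q_E - (q_F) = 0.
Flint's profit: π_F = (417 - Q)q_F - (196q_F + (1/2)q_F²). Setting ∂π_F/∂q_F = 0: 221 - 3q_F - (q_E) = 0.
So q_E = (313 - q_F)/4 and q_F = (221 - q_E)/3.
Solving the pair: q_E = 718/11, q_F = 571/11.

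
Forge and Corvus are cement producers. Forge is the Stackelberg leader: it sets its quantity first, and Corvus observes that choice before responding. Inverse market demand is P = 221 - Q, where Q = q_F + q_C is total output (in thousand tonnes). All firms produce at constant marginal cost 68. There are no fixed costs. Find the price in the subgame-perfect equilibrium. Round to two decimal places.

Solve by backward induction. Given q_F, the follower Corvus maximises π_C = (221 - q_F - q_C)q_C - 68q_C.
Follower FOC: 153 - q_F - 2q_C = 0, so q_C(q_F) = (153 - q_F)/2.
The leader anticipates this reaction. Substituting into P = 221 - Q gives P = 289/2 - (1/2)q_F, so π_F = (289/2 - (1/2)q_F)q_F - 68q_F.
Leader FOC: 153/2 - q_F = 0, so q_F = 153/2.
Then q_C = (153 - 153/2)/2 = 153/4.
Total output Q = 459/4, so price P = 221 - 459/4 = 425/4.

106.25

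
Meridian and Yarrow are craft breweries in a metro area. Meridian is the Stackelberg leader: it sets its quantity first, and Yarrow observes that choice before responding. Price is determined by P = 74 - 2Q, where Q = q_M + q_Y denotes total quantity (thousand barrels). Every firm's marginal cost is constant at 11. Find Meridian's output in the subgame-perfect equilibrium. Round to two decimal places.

15.75

The follower Yarrow best-responds to any q_M: π_Y = (74 - 2Q)q_Y - 11q_Y.
Follower FOC: 63 - 2q_M - 4q_Y = 0, so q_Y(q_M) = (63 - 2q_M)/4.
The leader anticipates this reaction. Substituting into P = 74 - 2Q gives P = 85/2 - q_M, so π_M = (85/2 - q_M)q_M - 11q_M.
Leader FOC: 63/2 - 2q_M = 0, so q_M = 63/4.
Then q_Y = (63 - 2·(63/4))/4 = 63/8.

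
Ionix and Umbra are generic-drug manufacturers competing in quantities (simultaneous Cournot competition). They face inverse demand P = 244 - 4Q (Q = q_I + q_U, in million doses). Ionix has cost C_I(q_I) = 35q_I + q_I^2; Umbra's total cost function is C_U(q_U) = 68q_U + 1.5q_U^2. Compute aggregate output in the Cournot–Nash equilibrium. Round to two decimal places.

26.80

Ionix's profit: π_I = (244 - 4Q)q_I - (35q_I + q_I²). Setting ∂π_I/∂q_I = 0: 209 - 10q_I - 4(q_U) = 0.
Umbra's first-order condition: 176 - 11q_U - 4(q_I) = 0.
So q_I = (209 - 4q_U)/10 and q_U = (176 - 4q_I)/11.
Substituting one into the other gives q_I = 1595/94 and q_U = 462/47.
Total output Q = 1595/94 + 462/47 = 26.7979.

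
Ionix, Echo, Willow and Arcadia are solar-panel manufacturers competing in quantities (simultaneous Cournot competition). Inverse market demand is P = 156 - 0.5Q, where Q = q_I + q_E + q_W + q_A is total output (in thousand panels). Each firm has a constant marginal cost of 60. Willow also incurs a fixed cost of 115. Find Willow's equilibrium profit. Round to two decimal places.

622.28

A representative firm's profit is π_i = q_i(156 - 0.5Q) - 60q_i.
First-order condition (treating rivals' output as given): 96 - q_i - (1/2)·Σ_{j≠i} q_j = 0.
By symmetry each firm produces the same amount; substituting Σ_{j≠i} q_j = 3q_i yields q_i = 96/(5/2) = 192/5.
Price P = 156 - (1/2)·(768/5) = 396/5.
Willow's profit: (396/5 - 60)·(192/5) - 115 = 622.2800.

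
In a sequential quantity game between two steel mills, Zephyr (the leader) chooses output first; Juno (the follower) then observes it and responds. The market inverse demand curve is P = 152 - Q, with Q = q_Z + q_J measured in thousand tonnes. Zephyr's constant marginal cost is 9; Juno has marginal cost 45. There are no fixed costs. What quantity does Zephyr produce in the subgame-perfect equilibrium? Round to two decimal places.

89.50

The follower Juno best-responds to any q_Z: π_J = (152 - Q)q_J - 45q_J.
∂π_J/∂q_J = 107 - q_Z - 2q_J = 0 gives the reaction function q_J = (107 - q_Z)/2.
Zephyr substitutes q_J(q_Z) into its own profit: π_Z = q_Z(152 - q_Z - (107 - q_Z)/2) - 9q_Z = (197/2 - (1/2)q_Z)q_Z - 9q_Z.
Leader FOC: 179/2 - q_Z = 0, so q_Z = 179/2.
Then q_J = (107 - 179/2)/2 = 35/4.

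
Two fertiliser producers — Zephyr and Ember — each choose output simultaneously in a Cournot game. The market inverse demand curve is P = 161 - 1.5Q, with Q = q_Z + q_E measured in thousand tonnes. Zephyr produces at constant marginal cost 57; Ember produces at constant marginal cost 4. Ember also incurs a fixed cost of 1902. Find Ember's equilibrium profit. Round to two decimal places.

Zephyr's profit: π_Z = (161 - 1.5Q)q_Z - (57q_Z). Setting ∂π_Z/∂q_Z = 0: 104 - 3q_Z - (3/2)(q_E) = 0.
Ember's profit: π_E = (161 - 1.5Q)q_E - (4q_E). Setting ∂π_E/∂q_E = 0: 157 - 3q_E - (3/2)(q_Z) = 0.
Rearranging gives the reaction functions q_Z = (104 - (3/2)q_E)/3 and q_E = (157 - (3/2)q_Z)/3.
Substituting one into the other gives q_Z = 34/3 and q_E = 140/3.
Price P = 161 - (3/2)·58 = 74.
Ember's profit: (74 - 4)·(140/3) - 1902 = 1364.6667.

1364.67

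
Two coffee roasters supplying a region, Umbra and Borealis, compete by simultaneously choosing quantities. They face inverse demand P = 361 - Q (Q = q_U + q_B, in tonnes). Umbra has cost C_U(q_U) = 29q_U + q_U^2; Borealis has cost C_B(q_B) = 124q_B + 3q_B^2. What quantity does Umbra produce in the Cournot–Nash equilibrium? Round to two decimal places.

Umbra's profit: π_U = (361 - Q)q_U - (29q_U + q_U²). Setting ∂π_U/∂q_U = 0: 332 - 4q_U - (q_B) = 0.
Borealis's first-order condition: 237 - 8q_B - (q_U) = 0.
So q_U = (332 - q_B)/4 and q_B = (237 - q_U)/8.
Solving the pair: q_U = 78.0323, q_B = 616/31.

78.03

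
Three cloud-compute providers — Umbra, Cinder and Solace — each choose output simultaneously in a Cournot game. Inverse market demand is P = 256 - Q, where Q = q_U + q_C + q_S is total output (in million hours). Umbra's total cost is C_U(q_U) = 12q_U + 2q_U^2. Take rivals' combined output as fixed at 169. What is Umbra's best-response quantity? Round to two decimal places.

12.50

With rivals' combined output fixed at 169, Umbra's profit is π_U = (256 - 169 - q_U)q_U - (12q_U + 2q_U²) = (87 - q_U)q_U - (12q_U + 2q_U²).
∂π_U/∂q_U = 75 - 6q_U = 0, so q_U = 25/2.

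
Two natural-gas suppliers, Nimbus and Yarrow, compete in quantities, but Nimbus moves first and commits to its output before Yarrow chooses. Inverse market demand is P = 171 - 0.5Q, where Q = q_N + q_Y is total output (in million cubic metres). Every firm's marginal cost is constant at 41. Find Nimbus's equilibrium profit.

4225

The follower Yarrow best-responds to any q_N: π_Y = (171 - 0.5Q)q_Y - 41q_Y.
Follower FOC: 130 - (1/2)q_N - q_Y = 0, so q_Y(q_N) = (130 - (1/2)q_N).
The leader anticipates this reaction. Substituting into P = 171 - 0.5Q gives P = 106 - (1/4)q_N, so π_N = (106 - (1/4)q_N)q_N - 41q_N.
Leader FOC: 65 - (1/2)q_N = 0, so q_N = 130.
Then q_Y = (130 - (1/2)·130) = 65.
Price P = 171 - (1/2)·195 = 147/2.
Nimbus's profit: (147/2 - 41)·130 = 4225.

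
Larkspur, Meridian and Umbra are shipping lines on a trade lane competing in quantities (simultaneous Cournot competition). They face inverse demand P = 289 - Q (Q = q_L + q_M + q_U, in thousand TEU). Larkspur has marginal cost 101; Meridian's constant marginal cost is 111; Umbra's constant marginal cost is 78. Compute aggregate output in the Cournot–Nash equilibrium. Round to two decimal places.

144.25

Larkspur's profit: π_L = (289 - Q)q_L - (101q_L). Setting ∂π_L/∂q_L = 0: 188 - 2q_L - (q_M + q_U) = 0.
Meridian's first-order condition: 178 - 2q_M - (q_L + q_U) = 0.
Umbra's first-order condition: 211 - 2q_U - (q_L + q_M) = 0.
Adding the 3 first-order conditions: 577 − 4Q = 0, so Q = 577/4.
Back-substituting: q_L = (188 − 577/4) = 175/4, q_M = (178 − 577/4) = 135/4, q_U = (211 − 577/4) = 267/4.
Total output Q = 175/4 + 135/4 + 267/4 = 577/4.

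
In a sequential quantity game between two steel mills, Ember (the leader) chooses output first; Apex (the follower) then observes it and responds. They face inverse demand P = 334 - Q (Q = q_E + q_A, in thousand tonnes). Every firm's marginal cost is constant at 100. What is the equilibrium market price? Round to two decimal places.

Solve by backward induction. Given q_E, the follower Apex maximises π_A = (334 - q_E - q_A)q_A - 100q_A.
∂π_A/∂q_A = 234 - q_E - 2q_A = 0 gives the reaction function q_A = (234 - q_E)/2.
Ember substitutes q_A(q_E) into its own profit: π_E = q_E(334 - q_E - (234 - q_E)/2) - 100q_E = (217 - (1/2)q_E)q_E - 100q_E.
Maximising: ∂π_E/∂q_E = 117 - q_E = 0, giving q_E = 117.
Then q_A = (234 - 117)/2 = 117/2.
Total output Q = 351/2, so price P = 334 - 351/2 = 317/2.

158.50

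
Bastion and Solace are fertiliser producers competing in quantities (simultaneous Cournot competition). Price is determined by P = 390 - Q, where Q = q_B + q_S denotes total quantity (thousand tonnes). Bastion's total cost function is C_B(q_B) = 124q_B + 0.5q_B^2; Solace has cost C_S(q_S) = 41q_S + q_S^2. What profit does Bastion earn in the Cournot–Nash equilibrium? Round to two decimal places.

6337.50

Bastion's profit: π_B = (390 - Q)q_B - (124q_B + (1/2)q_B²). Setting ∂π_B/∂q_B = 0: 266 - 3q_B - (q_S) = 0.
Solace's first-order condition: 349 - 4q_S - (q_B) = 0.
So q_B = (266 - q_S)/3 and q_S = (349 - q_B)/4.
Substituting one into the other gives q_B = 65 and q_S = 71.
Price P = 390 - 136 = 254.
Bastion's profit: 254·65 - 124·65 - (1/2)·65² = 6337.5000.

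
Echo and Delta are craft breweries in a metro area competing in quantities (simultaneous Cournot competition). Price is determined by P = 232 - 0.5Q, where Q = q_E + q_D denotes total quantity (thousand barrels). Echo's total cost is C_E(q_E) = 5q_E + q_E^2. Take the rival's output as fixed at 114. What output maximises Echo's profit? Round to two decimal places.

With the rival's output fixed at 114, Echo's profit is π_E = (232 - (1/2)·114 - (1/2)q_E)q_E - (5q_E + q_E²) = (175 - (1/2)q_E)q_E - (5q_E + q_E²).
∂π_E/∂q_E = 170 - 3q_E = 0, so q_E = 170/3.

56.67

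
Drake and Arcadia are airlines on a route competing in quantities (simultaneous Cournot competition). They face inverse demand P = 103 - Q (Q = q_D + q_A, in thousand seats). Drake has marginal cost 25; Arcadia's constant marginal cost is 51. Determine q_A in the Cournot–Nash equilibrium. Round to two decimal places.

Drake's profit: π_D = (103 - Q)q_D - (25q_D). Setting ∂π_D/∂q_D = 0: 78 - 2q_D - (q_A) = 0.
Arcadia's profit: π_A = (103 - Q)q_A - (51q_A). Setting ∂π_A/∂q_A = 0: 52 - 2q_A - (q_D) = 0.
Best responses: q_D = (78 - q_A)/2, q_A = (52 - q_D)/2.
Solving the pair: q_D = 104/3, q_A = 26/3.

8.67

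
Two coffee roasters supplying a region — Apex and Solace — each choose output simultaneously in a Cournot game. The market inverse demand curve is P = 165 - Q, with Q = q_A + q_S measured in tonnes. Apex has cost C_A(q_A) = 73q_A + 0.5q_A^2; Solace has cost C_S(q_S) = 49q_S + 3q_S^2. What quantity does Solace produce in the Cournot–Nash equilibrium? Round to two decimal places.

Apex's profit: π_A = (165 - Q)q_A - (73q_A + (1/2)q_A²). Setting ∂π_A/∂q_A = 0: 92 - 3q_A - (q_S) = 0.
Solace's profit: π_S = (165 - Q)q_S - (49q_S + 3q_S²). Setting ∂π_S/∂q_S = 0: 116 - 8q_S - (q_A) = 0.
Rearranging gives the reaction functions q_A = (92 - q_S)/3 and q_S = (116 - q_A)/8.
Solving the pair: q_A = 620/23, q_S = 256/23.

11.13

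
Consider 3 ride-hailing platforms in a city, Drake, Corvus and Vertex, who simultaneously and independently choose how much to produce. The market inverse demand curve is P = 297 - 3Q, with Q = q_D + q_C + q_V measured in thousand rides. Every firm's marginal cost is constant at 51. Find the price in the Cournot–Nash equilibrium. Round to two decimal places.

112.50

Each firm earns π_i = (297 - 3Q)q_i - 51q_i.
Setting ∂π_i/∂q_i = 0 with rivals' quantities fixed: 246 - 6q_i - 3·Σ_{j≠i} q_j = 0.
With identical firms every q_j equals q_i, so Σ_{j≠i} q_j = 2q_i and 246 = 12q_i, giving q_i = 41/2.
Total output Q = 123/2, so price P = 297 - 3·(123/2) = 225/2.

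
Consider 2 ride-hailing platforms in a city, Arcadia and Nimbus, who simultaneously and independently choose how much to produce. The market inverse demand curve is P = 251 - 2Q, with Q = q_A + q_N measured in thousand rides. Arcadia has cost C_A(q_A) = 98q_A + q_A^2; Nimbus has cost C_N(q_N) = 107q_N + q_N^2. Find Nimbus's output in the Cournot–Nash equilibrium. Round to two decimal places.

17.44

Arcadia's profit: π_A = (251 - 2Q)q_A - (98q_A + q_A²). Setting ∂π_A/∂q_A = 0: 153 - 6q_A - 2(q_N) = 0.
Nimbus's first-order condition: 144 - 6q_N - 2(q_A) = 0.
Rearranging gives the reaction functions q_A = (153 - 2q_N)/6 and q_N = (144 - 2q_A)/6.
Substituting one into the other gives q_A = 315/16 and q_N = 279/16.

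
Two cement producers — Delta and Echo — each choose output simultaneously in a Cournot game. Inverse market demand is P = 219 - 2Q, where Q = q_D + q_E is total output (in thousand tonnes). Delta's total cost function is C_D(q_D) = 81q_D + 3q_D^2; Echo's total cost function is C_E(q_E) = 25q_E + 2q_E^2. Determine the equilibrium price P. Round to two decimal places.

156.37

Delta's profit: π_D = (219 - 2Q)q_D - (81q_D + 3q_D²). Setting ∂π_D/∂q_D = 0: 138 - 10q_D - 2(q_E) = 0.
Echo's profit: π_E = (219 - 2Q)q_E - (25q_E + 2q_E²). Setting ∂π_E/∂q_E = 0: 194 - 8q_E - 2(q_D) = 0.
So q_D = (138 - 2q_E)/10 and q_E = (194 - 2q_D)/8.
Solving the pair: q_D = 179/19, q_E = 416/19.
Total output Q = 595/19, so price P = 219 - 2·(595/19) = 156.3684.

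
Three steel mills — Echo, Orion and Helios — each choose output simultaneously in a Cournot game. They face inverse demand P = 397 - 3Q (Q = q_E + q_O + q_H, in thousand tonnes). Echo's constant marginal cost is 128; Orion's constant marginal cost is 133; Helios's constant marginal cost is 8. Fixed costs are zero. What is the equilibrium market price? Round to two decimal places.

Echo's profit: π_E = (397 - 3Q)q_E - (128q_E). Setting ∂π_E/∂q_E = 0: 269 - 6q_E - 3(q_O + q_H) = 0.
Orion's profit: π_O = (397 - 3Q)q_O - (133q_O). Setting ∂π_O/∂q_O = 0: 264 - 6q_O - 3(q_E + q_H) = 0.
Helios's profit: π_H = (397 - 3Q)q_H - (8q_H). Setting ∂π_H/∂q_H = 0: 389 - 6q_H - 3(q_E + q_O) = 0.
Summing all 3 equations gives 922 − 12Q = 0, hence Q = 461/6.
Back-substituting: q_E = (269 − 461/2)/3 = 77/6, q_O = (264 − 461/2)/3 = 67/6, q_H = (389 − 461/2)/3 = 317/6.
Total output Q = 461/6, so price P = 397 - 3·(461/6) = 333/2.

166.50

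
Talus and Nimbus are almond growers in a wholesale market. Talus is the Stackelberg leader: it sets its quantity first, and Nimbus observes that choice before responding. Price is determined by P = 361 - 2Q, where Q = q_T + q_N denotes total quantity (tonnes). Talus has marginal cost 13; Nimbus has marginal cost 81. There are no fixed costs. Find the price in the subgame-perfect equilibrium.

Solve by backward induction. Given q_T, the follower Nimbus maximises π_N = (361 - 2q_T - 2q_N)q_N - 81q_N.
Follower FOC: 280 - 2q_T - 4q_N = 0, so q_N(q_T) = (280 - 2q_T)/4.
The leader anticipates this reaction. Substituting into P = 361 - 2Q gives P = 221 - q_T, so π_T = (221 - q_T)q_T - 13q_T.
The leader's first-order condition 208 - 2q_T = 0 yields q_T = 104.
Then q_N = (280 - 2·104)/4 = 18.
Total output Q = 122, so price P = 361 - 2·122 = 117.

117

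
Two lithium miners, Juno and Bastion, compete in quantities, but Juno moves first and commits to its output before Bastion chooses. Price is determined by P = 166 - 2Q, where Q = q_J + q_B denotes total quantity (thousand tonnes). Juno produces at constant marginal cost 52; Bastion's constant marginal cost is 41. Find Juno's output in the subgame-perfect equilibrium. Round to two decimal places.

Solve by backward induction. Given q_J, the follower Bastion maximises π_B = (166 - 2q_J - 2q_B)q_B - 41q_B.
Follower FOC: 125 - 2q_J - 4q_B = 0, so q_B(q_J) = (125 - 2q_J)/4.
Juno substitutes q_B(q_J) into its own profit: π_J = q_J(166 - 2q_J - (125 - 2q_J)/2) - 52q_J = (207/2 - q_J)q_J - 52q_J.
Leader FOC: 103/2 - 2q_J = 0, so q_J = 103/4.
Then q_B = (125 - 2·(103/4))/4 = 147/8.

25.75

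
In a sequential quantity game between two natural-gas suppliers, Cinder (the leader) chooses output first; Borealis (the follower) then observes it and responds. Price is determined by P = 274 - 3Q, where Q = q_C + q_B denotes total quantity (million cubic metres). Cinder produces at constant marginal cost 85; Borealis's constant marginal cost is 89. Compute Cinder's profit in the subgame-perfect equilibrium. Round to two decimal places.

1552.04

Solve by backward induction. Given q_C, the follower Borealis maximises π_B = (274 - 3q_C - 3q_B)q_B - 89q_B.
∂π_B/∂q_B = 185 - 3q_C - 6q_B = 0 gives the reaction function q_B = (185 - 3q_C)/6.
Cinder substitutes q_B(q_C) into its own profit: π_C = q_C(274 - 3q_C - (185 - 3q_C)/2) - 85q_C = (363/2 - (3/2)q_C)q_C - 85q_C.
The leader's first-order condition 193/2 - 3q_C = 0 yields q_C = 193/6.
Then q_B = (185 - 3·(193/6))/6 = 59/4.
Price P = 274 - 3·(563/12) = 533/4.
Cinder's profit: (533/4 - 85)·(193/6) = 1552.0417.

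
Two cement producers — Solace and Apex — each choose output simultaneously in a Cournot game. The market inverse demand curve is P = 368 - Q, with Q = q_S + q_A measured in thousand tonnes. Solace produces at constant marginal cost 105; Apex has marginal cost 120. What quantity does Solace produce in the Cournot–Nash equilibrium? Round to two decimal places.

Solace's profit: π_S = (368 - Q)q_S - (105q_S). Setting ∂π_S/∂q_S = 0: 263 - 2q_S - (q_A) = 0.
Apex's first-order condition: 248 - 2q_A - (q_S) = 0.
Rearranging gives the reaction functions q_S = (263 - q_A)/2 and q_A = (248 - q_S)/2.
Solving the pair: q_S = 278/3, q_A = 233/3.

92.67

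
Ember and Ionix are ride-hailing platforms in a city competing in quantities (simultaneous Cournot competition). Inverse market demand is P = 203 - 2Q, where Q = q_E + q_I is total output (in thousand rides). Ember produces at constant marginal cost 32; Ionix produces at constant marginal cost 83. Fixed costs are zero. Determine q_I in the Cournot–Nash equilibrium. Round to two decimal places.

11.50

Ember's profit: π_E = (203 - 2Q)q_E - (32q_E). Setting ∂π_E/∂q_E = 0: 171 - 4q_E - 2(q_I) = 0.
Ionix's first-order condition: 120 - 4q_I - 2(q_E) = 0.
So q_E = (171 - 2q_I)/4 and q_I = (120 - 2q_E)/4.
Substituting one into the other gives q_E = 37 and q_I = 23/2.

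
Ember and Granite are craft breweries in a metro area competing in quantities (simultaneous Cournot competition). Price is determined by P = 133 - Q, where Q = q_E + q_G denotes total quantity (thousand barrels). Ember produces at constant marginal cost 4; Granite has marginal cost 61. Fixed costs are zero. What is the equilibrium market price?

66

Ember's profit: π_E = (133 - Q)q_E - (4q_E). Setting ∂π_E/∂q_E = 0: 129 - 2q_E - (q_G) = 0.
Granite's first-order condition: 72 - 2q_G - (q_E) = 0.
Best responses: q_E = (129 - q_G)/2, q_G = (72 - q_E)/2.
Substituting one into the other gives q_E = 62 and q_G = 5.
Total output Q = 67, so price P = 133 - 67 = 66.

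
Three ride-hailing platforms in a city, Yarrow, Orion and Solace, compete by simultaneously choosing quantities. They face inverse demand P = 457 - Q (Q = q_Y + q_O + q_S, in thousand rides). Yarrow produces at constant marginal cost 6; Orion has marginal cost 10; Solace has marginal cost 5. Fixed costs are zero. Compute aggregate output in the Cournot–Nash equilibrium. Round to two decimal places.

337.50

Yarrow's profit: π_Y = (457 - Q)q_Y - (6q_Y). Setting ∂π_Y/∂q_Y = 0: 451 - 2q_Y - (q_O + q_S) = 0.
Orion's first-order condition: 447 - 2q_O - (q_Y + q_S) = 0.
Solace's profit: π_S = (457 - Q)q_S - (5q_S). Setting ∂π_S/∂q_S = 0: 452 - 2q_S - (q_Y + q_O) = 0.
Adding the 3 first-order conditions: 1350 − 4Q = 0, so Q = 675/2.
Back-substituting: q_Y = (451 − 675/2) = 227/2, q_O = (447 − 675/2) = 219/2, q_S = (452 − 675/2) = 229/2.
Total output Q = 227/2 + 219/2 + 229/2 = 675/2.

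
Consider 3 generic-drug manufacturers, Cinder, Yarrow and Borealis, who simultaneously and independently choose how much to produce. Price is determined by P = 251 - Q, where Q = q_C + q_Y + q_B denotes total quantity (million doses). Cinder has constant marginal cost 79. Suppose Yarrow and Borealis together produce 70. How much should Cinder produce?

51

With rivals' combined output fixed at 70, Cinder's profit is π_C = (251 - 70 - q_C)q_C - (79q_C) = (181 - q_C)q_C - (79q_C).
∂π_C/∂q_C = 102 - 2q_C = 0, so q_C = 51.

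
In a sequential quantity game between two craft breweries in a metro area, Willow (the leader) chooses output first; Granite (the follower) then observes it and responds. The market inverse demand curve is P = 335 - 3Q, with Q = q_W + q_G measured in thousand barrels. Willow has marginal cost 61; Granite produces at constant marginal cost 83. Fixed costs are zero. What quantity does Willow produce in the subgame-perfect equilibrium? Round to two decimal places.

49.33

Solve by backward induction. Given q_W, the follower Granite maximises π_G = (335 - 3q_W - 3q_G)q_G - 83q_G.
Setting the follower's marginal profit to zero, 252 - 3q_W - 6q_G = 0, i.e. q_G = (252 - 3q_W)/6.
The leader anticipates this reaction. Substituting into P = 335 - 3Q gives P = 209 - (3/2)q_W, so π_W = (209 - (3/2)q_W)q_W - 61q_W.
Leader FOC: 148 - 3q_W = 0, so q_W = 148/3.
Then q_G = (252 - 3·(148/3))/6 = 52/3.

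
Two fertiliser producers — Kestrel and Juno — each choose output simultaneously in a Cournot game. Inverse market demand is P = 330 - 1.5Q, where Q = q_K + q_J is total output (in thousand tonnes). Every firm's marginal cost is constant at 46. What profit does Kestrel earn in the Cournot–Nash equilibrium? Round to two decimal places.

Each firm earns π_i = (330 - 1.5Q)q_i - 46q_i.
First-order condition (treating rivals' output as given): 284 - 3q_i - (3/2)q_j = 0.
By symmetry each firm produces the same amount; substituting q_j = q_i yields q_i = 284/(9/2) = 568/9.
Price P = 330 - (3/2)·(1136/9) = 422/3.
Kestrel's profit: (422/3 - 46)·(568/9) = 5974.5185.

5974.52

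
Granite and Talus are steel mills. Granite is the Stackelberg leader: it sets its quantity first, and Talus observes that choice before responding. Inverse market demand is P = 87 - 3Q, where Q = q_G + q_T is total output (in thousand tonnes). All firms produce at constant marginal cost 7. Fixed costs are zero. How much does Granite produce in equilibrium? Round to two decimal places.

Solve by backward induction. Given q_G, the follower Talus maximises π_T = (87 - 3q_G - 3q_T)q_T - 7q_T.
∂π_T/∂q_T = 80 - 3q_G - 6q_T = 0 gives the reaction function q_T = (80 - 3q_G)/6.
Granite substitutes q_T(q_G) into its own profit: π_G = q_G(87 - 3q_G - (80 - 3q_G)/2) - 7q_G = (47 - (3/2)q_G)q_G - 7q_G.
Maximising: ∂π_G/∂q_G = 40 - 3q_G = 0, giving q_G = 40/3.
Then q_T = (80 - 3·(40/3))/6 = 20/3.

13.33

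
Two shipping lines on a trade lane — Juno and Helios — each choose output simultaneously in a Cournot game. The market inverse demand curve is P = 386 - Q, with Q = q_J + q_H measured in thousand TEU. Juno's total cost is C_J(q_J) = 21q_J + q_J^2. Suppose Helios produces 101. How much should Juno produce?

66

With the rival's output fixed at 101, Juno's profit is π_J = (386 - 101 - q_J)q_J - (21q_J + q_J²) = (285 - q_J)q_J - (21q_J + q_J²).
∂π_J/∂q_J = 264 - 4q_J = 0, so q_J = 66.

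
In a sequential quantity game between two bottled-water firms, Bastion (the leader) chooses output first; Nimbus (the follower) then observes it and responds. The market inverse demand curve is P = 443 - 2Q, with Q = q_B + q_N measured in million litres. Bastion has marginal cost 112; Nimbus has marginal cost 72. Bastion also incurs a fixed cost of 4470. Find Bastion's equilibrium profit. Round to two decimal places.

Solve by backward induction. Given q_B, the follower Nimbus maximises π_N = (443 - 2q_B - 2q_N)q_N - 72q_N.
∂π_N/∂q_N = 371 - 2q_B - 4q_N = 0 gives the reaction function q_N = (371 - 2q_B)/4.
The leader anticipates this reaction. Substituting into P = 443 - 2Q gives P = 515/2 - q_B, so π_B = (515/2 - q_B)q_B - 112q_B.
The leader's first-order condition 291/2 - 2q_B = 0 yields q_B = 291/4.
Then q_N = (371 - 2·(291/4))/4 = 451/8.
Price P = 443 - 2·(1033/8) = 739/4.
Bastion's profit: (739/4 - 112)·(291/4) - 4470 = 822.5625.

822.56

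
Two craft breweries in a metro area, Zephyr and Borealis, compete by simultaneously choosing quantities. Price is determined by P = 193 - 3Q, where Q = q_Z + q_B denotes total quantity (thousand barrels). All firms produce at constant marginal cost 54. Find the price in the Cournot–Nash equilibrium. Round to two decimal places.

Each firm earns π_i = (193 - 3Q)q_i - 54q_i.
Setting ∂π_i/∂q_i = 0 with rivals' quantities fixed: 139 - 6q_i - 3q_j = 0.
By symmetry each firm produces the same amount; substituting q_j = q_i yields q_i = 139/9.
Total output Q = 278/9, so price P = 193 - 3·(278/9) = 301/3.

100.33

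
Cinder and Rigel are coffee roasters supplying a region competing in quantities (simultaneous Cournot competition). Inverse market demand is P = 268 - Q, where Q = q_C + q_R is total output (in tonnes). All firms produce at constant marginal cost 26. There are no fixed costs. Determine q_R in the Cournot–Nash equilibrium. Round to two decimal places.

Each firm earns π_i = (268 - Q)q_i - 26q_i.
Setting ∂π_i/∂q_i = 0 with rivals' quantities fixed: 242 - 2q_i - q_j = 0.
By symmetry each firm produces the same amount; substituting q_j = q_i yields q_i = 242/3.

80.67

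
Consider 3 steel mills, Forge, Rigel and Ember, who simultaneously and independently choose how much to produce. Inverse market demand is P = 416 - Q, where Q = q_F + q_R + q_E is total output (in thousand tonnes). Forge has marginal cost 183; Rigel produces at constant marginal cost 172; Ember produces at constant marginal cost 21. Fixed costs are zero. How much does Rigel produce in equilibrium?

26

Forge's profit: π_F = (416 - Q)q_F - (183q_F). Setting ∂π_F/∂q_F = 0: 233 - 2q_F - (q_R + q_E) = 0.
Rigel's profit: π_R = (416 - Q)q_R - (172q_R). Setting ∂π_R/∂q_R = 0: 244 - 2q_R - (q_F + q_E) = 0.
Ember's first-order condition: 395 - 2q_E - (q_F + q_R) = 0.
Summing all 3 equations gives 872 − 4Q = 0, hence Q = 218.
Back-substituting: q_F = (233 − 218) = 15, q_R = (244 − 218) = 26, q_E = (395 − 218) = 177.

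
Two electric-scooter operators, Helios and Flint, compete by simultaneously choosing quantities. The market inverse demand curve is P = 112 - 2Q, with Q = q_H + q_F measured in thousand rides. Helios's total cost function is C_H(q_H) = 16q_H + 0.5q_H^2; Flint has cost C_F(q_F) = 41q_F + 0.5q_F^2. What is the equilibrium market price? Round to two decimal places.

Helios's profit: π_H = (112 - 2Q)q_H - (16q_H + (1/2)q_H²). Setting ∂π_H/∂q_H = 0: 96 - 5q_H - 2(q_F) = 0.
Flint's first-order condition: 71 - 5q_F - 2(q_H) = 0.
Rearranging gives the reaction functions q_H = (96 - 2q_F)/5 and q_F = (71 - 2q_H)/5.
Substituting one into the other gives q_H = 338/21 and q_F = 163/21.
Total output Q = 167/7, so price P = 112 - 2·(167/7) = 450/7.

64.29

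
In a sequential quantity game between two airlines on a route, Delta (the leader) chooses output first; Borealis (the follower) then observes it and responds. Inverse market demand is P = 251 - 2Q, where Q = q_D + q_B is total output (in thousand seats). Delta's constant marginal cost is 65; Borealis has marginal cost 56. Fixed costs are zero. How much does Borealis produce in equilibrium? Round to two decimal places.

26.63

Solve by backward induction. Given q_D, the follower Borealis maximises π_B = (251 - 2q_D - 2q_B)q_B - 56q_B.
Follower FOC: 195 - 2q_D - 4q_B = 0, so q_B(q_D) = (195 - 2q_D)/4.
The leader anticipates this reaction. Substituting into P = 251 - 2Q gives P = 307/2 - q_D, so π_D = (307/2 - q_D)q_D - 65q_D.
Leader FOC: 177/2 - 2q_D = 0, so q_D = 177/4.
Then q_B = (195 - 2·(177/4))/4 = 213/8.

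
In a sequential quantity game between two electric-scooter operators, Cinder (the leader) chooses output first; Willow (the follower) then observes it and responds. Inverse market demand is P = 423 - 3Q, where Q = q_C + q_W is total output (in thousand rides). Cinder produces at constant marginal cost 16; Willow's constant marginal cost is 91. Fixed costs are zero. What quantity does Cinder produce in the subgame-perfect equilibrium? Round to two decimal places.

The follower Willow best-responds to any q_C: π_W = (423 - 3Q)q_W - 91q_W.
∂π_W/∂q_W = 332 - 3q_C - 6q_W = 0 gives the reaction function q_W = (332 - 3q_C)/6.
Cinder substitutes q_W(q_C) into its own profit: π_C = q_C(423 - 3q_C - (332 - 3q_C)/2) - 16q_C = (257 - (3/2)q_C)q_C - 16q_C.
The leader's first-order condition 241 - 3q_C = 0 yields q_C = 241/3.
Then q_W = (332 - 3·(241/3))/6 = 91/6.

80.33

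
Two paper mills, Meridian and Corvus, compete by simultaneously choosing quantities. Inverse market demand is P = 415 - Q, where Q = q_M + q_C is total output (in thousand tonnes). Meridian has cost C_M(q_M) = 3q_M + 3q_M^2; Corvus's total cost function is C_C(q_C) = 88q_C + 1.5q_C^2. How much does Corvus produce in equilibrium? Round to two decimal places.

56.51

Meridian's profit: π_M = (415 - Q)q_M - (3q_M + 3q_M²). Setting ∂π_M/∂q_M = 0: 412 - 8q_M - (q_C) = 0.
Corvus's first-order condition: 327 - 5q_C - (q_M) = 0.
Rearranging gives the reaction functions q_M = (412 - q_C)/8 and q_C = (327 - q_M)/5.
Solving the pair: q_M = 1733/39, q_C = 56.5128.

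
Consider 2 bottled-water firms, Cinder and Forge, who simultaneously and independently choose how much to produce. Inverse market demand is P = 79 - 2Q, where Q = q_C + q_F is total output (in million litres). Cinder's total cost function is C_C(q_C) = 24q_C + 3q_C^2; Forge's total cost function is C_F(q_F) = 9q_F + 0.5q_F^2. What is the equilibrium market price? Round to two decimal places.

47.48

Cinder's profit: π_C = (79 - 2Q)q_C - (24q_C + 3q_C²). Setting ∂π_C/∂q_C = 0: 55 - 10q_C - 2(q_F) = 0.
Forge's first-order condition: 70 - 5q_F - 2(q_C) = 0.
Rearranging gives the reaction functions q_C = (55 - 2q_F)/10 and q_F = (70 - 2q_C)/5.
Substituting one into the other gives q_C = 135/46 and q_F = 295/23.
Total output Q = 725/46, so price P = 79 - 2·(725/46) = 1092/23.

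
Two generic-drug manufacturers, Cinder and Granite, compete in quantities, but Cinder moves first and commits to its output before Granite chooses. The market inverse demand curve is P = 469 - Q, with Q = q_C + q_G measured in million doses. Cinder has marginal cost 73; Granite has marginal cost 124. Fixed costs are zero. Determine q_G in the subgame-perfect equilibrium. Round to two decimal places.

The follower Granite best-responds to any q_C: π_G = (469 - Q)q_G - 124q_G.
Setting the follower's marginal profit to zero, 345 - q_C - 2q_G = 0, i.e. q_G = (345 - q_C)/2.
The leader anticipates this reaction. Substituting into P = 469 - Q gives P = 593/2 - (1/2)q_C, so π_C = (593/2 - (1/2)q_C)q_C - 73q_C.
The leader's first-order condition 447/2 - q_C = 0 yields q_C = 447/2.
Then q_G = (345 - 447/2)/2 = 243/4.

60.75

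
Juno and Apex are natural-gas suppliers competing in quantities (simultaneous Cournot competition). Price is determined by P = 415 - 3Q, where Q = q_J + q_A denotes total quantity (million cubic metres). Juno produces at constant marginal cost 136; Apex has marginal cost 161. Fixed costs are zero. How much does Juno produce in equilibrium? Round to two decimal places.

Juno's profit: π_J = (415 - 3Q)q_J - (136q_J). Setting ∂π_J/∂q_J = 0: 279 - 6q_J - 3(q_A) = 0.
Apex's first-order condition: 254 - 6q_A - 3(q_J) = 0.
Best responses: q_J = (279 - 3q_A)/6, q_A = (254 - 3q_J)/6.
Solving the pair: q_J = 304/9, q_A = 229/9.

33.78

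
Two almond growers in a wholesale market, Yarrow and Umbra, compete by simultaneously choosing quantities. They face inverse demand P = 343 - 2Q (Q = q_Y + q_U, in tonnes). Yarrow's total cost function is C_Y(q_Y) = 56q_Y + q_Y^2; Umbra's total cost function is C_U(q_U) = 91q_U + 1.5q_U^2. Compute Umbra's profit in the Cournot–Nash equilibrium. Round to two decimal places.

2132.59

Yarrow's profit: π_Y = (343 - 2Q)q_Y - (56q_Y + q_Y²). Setting ∂π_Y/∂q_Y = 0: 287 - 6q_Y - 2(q_U) = 0.
Umbra's profit: π_U = (343 - 2Q)q_U - (91q_U + (3/2)q_U²). Setting ∂π_U/∂q_U = 0: 252 - 7q_U - 2(q_Y) = 0.
Best responses: q_Y = (287 - 2q_U)/6, q_U = (252 - 2q_Y)/7.
Solving the pair: q_Y = 1505/38, q_U = 469/19.
Price P = 343 - 2·64.2895 = 214.4211.
Umbra's profit: 214.4211·(469/19) - 91·(469/19) - (3/2)(469/19)² = 2132.5859.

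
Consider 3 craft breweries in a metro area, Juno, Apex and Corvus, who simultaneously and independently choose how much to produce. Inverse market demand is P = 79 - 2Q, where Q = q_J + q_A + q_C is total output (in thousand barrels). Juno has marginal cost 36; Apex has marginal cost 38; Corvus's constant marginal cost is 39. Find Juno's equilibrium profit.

Juno's profit: π_J = (79 - 2Q)q_J - (36q_J). Setting ∂π_J/∂q_J = 0: 43 - 4q_J - 2(q_A + q_C) = 0.
Apex's profit: π_A = (79 - 2Q)q_A - (38q_A). Setting ∂π_A/∂q_A = 0: 41 - 4q_A - 2(q_J + q_C) = 0.
Corvus's first-order condition: 40 - 4q_C - 2(q_J + q_A) = 0.
Adding the 3 conditions: 124 − 4Q − 4Q = 0, i.e. Q = 31/2.
Back-substituting: q_J = (43 − 31)/2 = 6, q_A = (41 − 31)/2 = 5, q_C = (40 − 31)/2 = 9/2.
Price P = 79 - 2·(31/2) = 48.
Juno's profit: (48 - 36)·6 = 72.

72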